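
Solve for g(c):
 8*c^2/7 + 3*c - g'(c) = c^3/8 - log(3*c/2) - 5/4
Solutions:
 g(c) = C1 - c^4/32 + 8*c^3/21 + 3*c^2/2 + c*log(c) + c/4 + c*log(3/2)


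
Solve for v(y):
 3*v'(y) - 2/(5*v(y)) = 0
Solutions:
 v(y) = -sqrt(C1 + 60*y)/15
 v(y) = sqrt(C1 + 60*y)/15


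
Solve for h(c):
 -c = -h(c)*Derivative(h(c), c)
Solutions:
 h(c) = -sqrt(C1 + c^2)
 h(c) = sqrt(C1 + c^2)


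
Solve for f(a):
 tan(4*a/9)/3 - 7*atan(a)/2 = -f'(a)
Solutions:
 f(a) = C1 + 7*a*atan(a)/2 - 7*log(a^2 + 1)/4 + 3*log(cos(4*a/9))/4


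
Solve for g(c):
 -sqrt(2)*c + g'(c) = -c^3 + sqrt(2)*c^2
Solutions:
 g(c) = C1 - c^4/4 + sqrt(2)*c^3/3 + sqrt(2)*c^2/2


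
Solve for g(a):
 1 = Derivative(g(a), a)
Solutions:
 g(a) = C1 + a


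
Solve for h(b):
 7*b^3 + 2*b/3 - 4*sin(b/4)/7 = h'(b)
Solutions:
 h(b) = C1 + 7*b^4/4 + b^2/3 + 16*cos(b/4)/7


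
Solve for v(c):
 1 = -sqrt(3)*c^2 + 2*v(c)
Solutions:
 v(c) = sqrt(3)*c^2/2 + 1/2


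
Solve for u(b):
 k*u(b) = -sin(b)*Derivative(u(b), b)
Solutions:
 u(b) = C1*exp(k*(-log(cos(b) - 1) + log(cos(b) + 1))/2)


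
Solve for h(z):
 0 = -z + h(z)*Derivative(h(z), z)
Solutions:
 h(z) = -sqrt(C1 + z^2)
 h(z) = sqrt(C1 + z^2)


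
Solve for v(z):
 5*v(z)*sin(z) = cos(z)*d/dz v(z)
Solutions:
 v(z) = C1/cos(z)^5


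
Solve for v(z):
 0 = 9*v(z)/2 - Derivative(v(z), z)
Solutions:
 v(z) = C1*exp(9*z/2)


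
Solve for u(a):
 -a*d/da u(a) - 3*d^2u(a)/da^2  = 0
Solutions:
 u(a) = C1 + C2*erf(sqrt(6)*a/6)


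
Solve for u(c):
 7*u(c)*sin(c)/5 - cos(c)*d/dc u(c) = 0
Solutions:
 u(c) = C1/cos(c)^(7/5)


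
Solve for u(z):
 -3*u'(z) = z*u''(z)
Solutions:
 u(z) = C1 + C2/z^2


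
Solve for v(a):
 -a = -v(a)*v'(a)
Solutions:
 v(a) = -sqrt(C1 + a^2)
 v(a) = sqrt(C1 + a^2)


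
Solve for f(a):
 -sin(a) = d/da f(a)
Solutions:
 f(a) = C1 + cos(a)


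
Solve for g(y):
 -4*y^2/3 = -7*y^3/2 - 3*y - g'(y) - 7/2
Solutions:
 g(y) = C1 - 7*y^4/8 + 4*y^3/9 - 3*y^2/2 - 7*y/2


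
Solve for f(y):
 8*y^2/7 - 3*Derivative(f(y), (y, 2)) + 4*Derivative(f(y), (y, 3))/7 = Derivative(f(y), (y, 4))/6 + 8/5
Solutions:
 f(y) = C1 + C2*y + 2*y^4/63 + 32*y^3/1323 - 12688*y^2/46305 + (C3*sin(3*sqrt(82)*y/7) + C4*cos(3*sqrt(82)*y/7))*exp(12*y/7)


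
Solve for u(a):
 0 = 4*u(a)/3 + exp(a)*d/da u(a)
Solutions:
 u(a) = C1*exp(4*exp(-a)/3)


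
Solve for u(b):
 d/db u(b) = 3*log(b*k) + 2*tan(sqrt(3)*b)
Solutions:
 u(b) = C1 + 3*b*log(b*k) - 3*b - 2*sqrt(3)*log(cos(sqrt(3)*b))/3


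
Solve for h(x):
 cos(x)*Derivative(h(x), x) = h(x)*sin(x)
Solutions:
 h(x) = C1/cos(x)


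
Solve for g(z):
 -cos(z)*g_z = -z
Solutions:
 g(z) = C1 + Integral(z/cos(z), z)


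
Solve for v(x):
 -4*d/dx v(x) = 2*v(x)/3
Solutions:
 v(x) = C1*exp(-x/6)


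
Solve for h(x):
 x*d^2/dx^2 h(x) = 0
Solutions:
 h(x) = C1 + C2*x


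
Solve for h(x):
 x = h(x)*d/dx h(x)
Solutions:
 h(x) = -sqrt(C1 + x^2)
 h(x) = sqrt(C1 + x^2)


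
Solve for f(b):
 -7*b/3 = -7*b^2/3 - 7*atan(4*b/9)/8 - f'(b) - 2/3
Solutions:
 f(b) = C1 - 7*b^3/9 + 7*b^2/6 - 7*b*atan(4*b/9)/8 - 2*b/3 + 63*log(16*b^2 + 81)/64


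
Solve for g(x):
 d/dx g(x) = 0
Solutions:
 g(x) = C1


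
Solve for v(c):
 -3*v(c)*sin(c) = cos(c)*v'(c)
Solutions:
 v(c) = C1*cos(c)^3


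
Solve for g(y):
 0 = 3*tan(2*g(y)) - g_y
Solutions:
 g(y) = -asin(C1*exp(6*y))/2 + pi/2
 g(y) = asin(C1*exp(6*y))/2


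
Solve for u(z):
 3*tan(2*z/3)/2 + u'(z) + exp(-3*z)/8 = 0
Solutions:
 u(z) = C1 - 9*log(tan(2*z/3)^2 + 1)/8 + exp(-3*z)/24


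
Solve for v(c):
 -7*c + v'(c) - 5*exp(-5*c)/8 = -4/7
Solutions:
 v(c) = C1 + 7*c^2/2 - 4*c/7 - exp(-5*c)/8


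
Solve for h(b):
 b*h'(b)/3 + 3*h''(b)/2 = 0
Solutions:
 h(b) = C1 + C2*erf(b/3)


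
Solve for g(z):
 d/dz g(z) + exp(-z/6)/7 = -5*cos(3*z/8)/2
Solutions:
 g(z) = C1 - 20*sin(3*z/8)/3 + 6*exp(-z/6)/7


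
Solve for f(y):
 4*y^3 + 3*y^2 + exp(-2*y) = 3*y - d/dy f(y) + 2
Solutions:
 f(y) = C1 - y^4 - y^3 + 3*y^2/2 + 2*y + exp(-2*y)/2


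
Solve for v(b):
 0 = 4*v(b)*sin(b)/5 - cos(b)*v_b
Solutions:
 v(b) = C1/cos(b)^(4/5)


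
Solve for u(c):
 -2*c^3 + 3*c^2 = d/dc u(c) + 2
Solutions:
 u(c) = C1 - c^4/2 + c^3 - 2*c


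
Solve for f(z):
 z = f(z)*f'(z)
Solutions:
 f(z) = -sqrt(C1 + z^2)
 f(z) = sqrt(C1 + z^2)


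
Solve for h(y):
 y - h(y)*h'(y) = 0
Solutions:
 h(y) = -sqrt(C1 + y^2)
 h(y) = sqrt(C1 + y^2)


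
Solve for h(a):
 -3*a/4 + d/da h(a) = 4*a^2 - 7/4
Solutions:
 h(a) = C1 + 4*a^3/3 + 3*a^2/8 - 7*a/4


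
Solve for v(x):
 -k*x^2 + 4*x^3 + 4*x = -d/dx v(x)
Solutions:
 v(x) = C1 + k*x^3/3 - x^4 - 2*x^2


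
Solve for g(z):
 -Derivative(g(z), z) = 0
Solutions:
 g(z) = C1


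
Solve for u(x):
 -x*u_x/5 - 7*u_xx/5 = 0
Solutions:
 u(x) = C1 + C2*erf(sqrt(14)*x/14)


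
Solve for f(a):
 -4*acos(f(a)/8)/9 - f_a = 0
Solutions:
 Integral(1/acos(_y/8), (_y, f(a))) = C1 - 4*a/9


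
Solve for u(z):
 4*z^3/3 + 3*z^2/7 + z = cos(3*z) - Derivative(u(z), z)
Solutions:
 u(z) = C1 - z^4/3 - z^3/7 - z^2/2 + sin(3*z)/3


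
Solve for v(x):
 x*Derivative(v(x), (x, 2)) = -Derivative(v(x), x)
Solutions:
 v(x) = C1 + C2*log(x)


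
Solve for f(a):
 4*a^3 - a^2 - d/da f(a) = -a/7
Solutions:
 f(a) = C1 + a^4 - a^3/3 + a^2/14


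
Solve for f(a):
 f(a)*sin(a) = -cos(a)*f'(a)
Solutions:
 f(a) = C1*cos(a)


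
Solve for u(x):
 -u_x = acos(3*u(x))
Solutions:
 Integral(1/acos(3*_y), (_y, u(x))) = C1 - x


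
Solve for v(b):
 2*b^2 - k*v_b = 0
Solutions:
 v(b) = C1 + 2*b^3/(3*k)


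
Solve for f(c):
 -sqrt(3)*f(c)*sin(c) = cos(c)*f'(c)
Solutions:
 f(c) = C1*cos(c)^(sqrt(3))


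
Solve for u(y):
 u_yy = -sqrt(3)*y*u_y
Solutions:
 u(y) = C1 + C2*erf(sqrt(2)*3^(1/4)*y/2)


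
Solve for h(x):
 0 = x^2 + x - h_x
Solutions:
 h(x) = C1 + x^3/3 + x^2/2


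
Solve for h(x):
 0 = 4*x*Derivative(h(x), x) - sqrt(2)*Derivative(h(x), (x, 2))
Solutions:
 h(x) = C1 + C2*erfi(2^(1/4)*x)


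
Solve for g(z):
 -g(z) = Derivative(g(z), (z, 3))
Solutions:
 g(z) = C3*exp(-z) + (C1*sin(sqrt(3)*z/2) + C2*cos(sqrt(3)*z/2))*exp(z/2)


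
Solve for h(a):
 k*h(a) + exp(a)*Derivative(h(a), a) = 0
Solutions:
 h(a) = C1*exp(k*exp(-a))


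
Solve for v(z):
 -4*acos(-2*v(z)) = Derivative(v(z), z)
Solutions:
 Integral(1/acos(-2*_y), (_y, v(z))) = C1 - 4*z


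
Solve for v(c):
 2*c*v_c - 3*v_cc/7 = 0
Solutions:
 v(c) = C1 + C2*erfi(sqrt(21)*c/3)


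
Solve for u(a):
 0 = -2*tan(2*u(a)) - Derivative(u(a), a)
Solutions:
 u(a) = -asin(C1*exp(-4*a))/2 + pi/2
 u(a) = asin(C1*exp(-4*a))/2


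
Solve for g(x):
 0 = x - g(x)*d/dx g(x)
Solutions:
 g(x) = -sqrt(C1 + x^2)
 g(x) = sqrt(C1 + x^2)


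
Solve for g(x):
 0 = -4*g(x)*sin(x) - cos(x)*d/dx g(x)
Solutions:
 g(x) = C1*cos(x)^4


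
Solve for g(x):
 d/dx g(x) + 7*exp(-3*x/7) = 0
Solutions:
 g(x) = C1 + 49*exp(-3*x/7)/3


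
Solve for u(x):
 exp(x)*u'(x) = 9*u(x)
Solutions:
 u(x) = C1*exp(-9*exp(-x))


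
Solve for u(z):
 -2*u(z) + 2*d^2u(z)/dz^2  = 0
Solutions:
 u(z) = C1*exp(-z) + C2*exp(z)


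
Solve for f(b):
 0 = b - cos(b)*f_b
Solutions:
 f(b) = C1 + Integral(b/cos(b), b)


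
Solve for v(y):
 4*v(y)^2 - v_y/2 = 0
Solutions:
 v(y) = -1/(C1 + 8*y)


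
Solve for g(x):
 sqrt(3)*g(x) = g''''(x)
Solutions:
 g(x) = C1*exp(-3^(1/8)*x) + C2*exp(3^(1/8)*x) + C3*sin(3^(1/8)*x) + C4*cos(3^(1/8)*x)


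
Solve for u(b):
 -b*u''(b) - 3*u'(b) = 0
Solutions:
 u(b) = C1 + C2/b^2


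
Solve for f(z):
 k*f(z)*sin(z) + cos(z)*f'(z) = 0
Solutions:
 f(z) = C1*exp(k*log(cos(z)))


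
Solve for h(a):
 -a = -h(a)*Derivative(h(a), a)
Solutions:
 h(a) = -sqrt(C1 + a^2)
 h(a) = sqrt(C1 + a^2)


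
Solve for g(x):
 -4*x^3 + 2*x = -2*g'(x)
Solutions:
 g(x) = C1 + x^4/2 - x^2/2


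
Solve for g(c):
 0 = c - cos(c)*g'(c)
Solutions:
 g(c) = C1 + Integral(c/cos(c), c)


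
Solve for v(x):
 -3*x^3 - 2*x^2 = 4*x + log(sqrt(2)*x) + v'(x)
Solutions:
 v(x) = C1 - 3*x^4/4 - 2*x^3/3 - 2*x^2 - x*log(x) - x*log(2)/2 + x


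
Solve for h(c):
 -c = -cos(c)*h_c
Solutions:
 h(c) = C1 + Integral(c/cos(c), c)


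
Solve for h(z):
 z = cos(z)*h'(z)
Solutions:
 h(z) = C1 + Integral(z/cos(z), z)


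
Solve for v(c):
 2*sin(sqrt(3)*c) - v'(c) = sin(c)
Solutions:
 v(c) = C1 + cos(c) - 2*sqrt(3)*cos(sqrt(3)*c)/3


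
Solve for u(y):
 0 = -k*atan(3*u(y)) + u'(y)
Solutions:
 Integral(1/atan(3*_y), (_y, u(y))) = C1 + k*y


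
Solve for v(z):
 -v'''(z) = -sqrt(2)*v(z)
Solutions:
 v(z) = C3*exp(2^(1/6)*z) + (C1*sin(2^(1/6)*sqrt(3)*z/2) + C2*cos(2^(1/6)*sqrt(3)*z/2))*exp(-2^(1/6)*z/2)


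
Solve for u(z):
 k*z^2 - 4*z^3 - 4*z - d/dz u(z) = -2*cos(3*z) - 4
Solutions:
 u(z) = C1 + k*z^3/3 - z^4 - 2*z^2 + 4*z + 2*sin(3*z)/3


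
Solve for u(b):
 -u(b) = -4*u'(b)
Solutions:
 u(b) = C1*exp(b/4)


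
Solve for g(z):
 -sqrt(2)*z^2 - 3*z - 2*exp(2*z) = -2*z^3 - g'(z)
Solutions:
 g(z) = C1 - z^4/2 + sqrt(2)*z^3/3 + 3*z^2/2 + exp(2*z)


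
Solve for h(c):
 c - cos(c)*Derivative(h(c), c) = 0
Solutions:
 h(c) = C1 + Integral(c/cos(c), c)


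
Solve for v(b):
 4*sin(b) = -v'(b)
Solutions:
 v(b) = C1 + 4*cos(b)


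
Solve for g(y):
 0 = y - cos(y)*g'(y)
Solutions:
 g(y) = C1 + Integral(y/cos(y), y)


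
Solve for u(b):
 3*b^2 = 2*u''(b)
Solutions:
 u(b) = C1 + C2*b + b^4/8


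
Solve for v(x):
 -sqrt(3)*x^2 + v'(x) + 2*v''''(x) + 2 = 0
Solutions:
 v(x) = C1 + C4*exp(-2^(2/3)*x/2) + sqrt(3)*x^3/3 - 2*x + (C2*sin(2^(2/3)*sqrt(3)*x/4) + C3*cos(2^(2/3)*sqrt(3)*x/4))*exp(2^(2/3)*x/4)


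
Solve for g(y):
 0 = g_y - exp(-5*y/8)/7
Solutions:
 g(y) = C1 - 8*exp(-5*y/8)/35


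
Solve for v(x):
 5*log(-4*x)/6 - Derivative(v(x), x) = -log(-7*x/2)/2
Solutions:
 v(x) = C1 + 4*x*log(-x)/3 + x*(-8 + 7*log(2) + 3*log(7))/6


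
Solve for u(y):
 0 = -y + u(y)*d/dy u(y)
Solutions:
 u(y) = -sqrt(C1 + y^2)
 u(y) = sqrt(C1 + y^2)


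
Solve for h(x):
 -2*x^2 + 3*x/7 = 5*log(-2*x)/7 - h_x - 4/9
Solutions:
 h(x) = C1 + 2*x^3/3 - 3*x^2/14 + 5*x*log(-x)/7 + x*(-73 + 45*log(2))/63


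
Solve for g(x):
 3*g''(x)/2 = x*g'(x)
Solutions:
 g(x) = C1 + C2*erfi(sqrt(3)*x/3)


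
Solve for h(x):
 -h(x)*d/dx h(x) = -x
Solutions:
 h(x) = -sqrt(C1 + x^2)
 h(x) = sqrt(C1 + x^2)


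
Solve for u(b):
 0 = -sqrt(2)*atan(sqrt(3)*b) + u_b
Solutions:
 u(b) = C1 + sqrt(2)*(b*atan(sqrt(3)*b) - sqrt(3)*log(3*b^2 + 1)/6)


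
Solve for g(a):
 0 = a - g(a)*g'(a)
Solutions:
 g(a) = -sqrt(C1 + a^2)
 g(a) = sqrt(C1 + a^2)


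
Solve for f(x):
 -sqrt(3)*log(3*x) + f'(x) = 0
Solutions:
 f(x) = C1 + sqrt(3)*x*log(x) - sqrt(3)*x + sqrt(3)*x*log(3)


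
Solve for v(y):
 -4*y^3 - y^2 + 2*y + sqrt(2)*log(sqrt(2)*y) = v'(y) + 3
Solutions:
 v(y) = C1 - y^4 - y^3/3 + y^2 + sqrt(2)*y*log(y) - 3*y - sqrt(2)*y + sqrt(2)*y*log(2)/2


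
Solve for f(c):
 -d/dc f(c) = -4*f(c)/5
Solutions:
 f(c) = C1*exp(4*c/5)


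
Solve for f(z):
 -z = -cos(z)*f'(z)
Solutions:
 f(z) = C1 + Integral(z/cos(z), z)


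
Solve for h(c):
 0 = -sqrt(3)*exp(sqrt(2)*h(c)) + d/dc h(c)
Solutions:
 h(c) = sqrt(2)*(2*log(-1/(C1 + sqrt(3)*c)) - log(2))/4


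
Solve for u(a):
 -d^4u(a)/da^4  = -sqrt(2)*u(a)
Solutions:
 u(a) = C1*exp(-2^(1/8)*a) + C2*exp(2^(1/8)*a) + C3*sin(2^(1/8)*a) + C4*cos(2^(1/8)*a)


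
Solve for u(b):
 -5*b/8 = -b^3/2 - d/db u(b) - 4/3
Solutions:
 u(b) = C1 - b^4/8 + 5*b^2/16 - 4*b/3


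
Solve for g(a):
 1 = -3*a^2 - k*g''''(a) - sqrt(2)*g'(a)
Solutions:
 g(a) = C1 + C2*exp(2^(1/6)*a*(-1/k)^(1/3)) + C3*exp(2^(1/6)*a*(-1/k)^(1/3)*(-1 + sqrt(3)*I)/2) + C4*exp(-2^(1/6)*a*(-1/k)^(1/3)*(1 + sqrt(3)*I)/2) - sqrt(2)*a^3/2 - sqrt(2)*a/2


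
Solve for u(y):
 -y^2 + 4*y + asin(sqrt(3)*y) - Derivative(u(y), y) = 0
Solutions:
 u(y) = C1 - y^3/3 + 2*y^2 + y*asin(sqrt(3)*y) + sqrt(3)*sqrt(1 - 3*y^2)/3


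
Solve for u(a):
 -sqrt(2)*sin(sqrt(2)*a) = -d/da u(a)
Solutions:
 u(a) = C1 - cos(sqrt(2)*a)


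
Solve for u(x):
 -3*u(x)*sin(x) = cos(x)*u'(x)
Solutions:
 u(x) = C1*cos(x)^3


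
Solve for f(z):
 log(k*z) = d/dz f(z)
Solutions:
 f(z) = C1 + z*log(k*z) - z


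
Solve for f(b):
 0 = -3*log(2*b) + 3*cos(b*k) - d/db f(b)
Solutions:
 f(b) = C1 - 3*b*log(b) - 3*b*log(2) + 3*b + 3*Piecewise((sin(b*k)/k, Ne(k, 0)), (b, True))


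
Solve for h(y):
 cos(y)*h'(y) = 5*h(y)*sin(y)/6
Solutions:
 h(y) = C1/cos(y)^(5/6)


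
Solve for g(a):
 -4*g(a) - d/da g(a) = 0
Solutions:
 g(a) = C1*exp(-4*a)


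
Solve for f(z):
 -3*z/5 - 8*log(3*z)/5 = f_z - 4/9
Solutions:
 f(z) = C1 - 3*z^2/10 - 8*z*log(z)/5 - 8*z*log(3)/5 + 92*z/45


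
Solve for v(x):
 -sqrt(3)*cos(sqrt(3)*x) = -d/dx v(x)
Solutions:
 v(x) = C1 + sin(sqrt(3)*x)


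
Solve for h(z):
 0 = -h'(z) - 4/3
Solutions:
 h(z) = C1 - 4*z/3


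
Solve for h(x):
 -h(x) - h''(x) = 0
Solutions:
 h(x) = C1*sin(x) + C2*cos(x)


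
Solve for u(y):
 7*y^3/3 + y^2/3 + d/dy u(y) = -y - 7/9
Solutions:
 u(y) = C1 - 7*y^4/12 - y^3/9 - y^2/2 - 7*y/9


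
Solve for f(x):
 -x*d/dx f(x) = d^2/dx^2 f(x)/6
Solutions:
 f(x) = C1 + C2*erf(sqrt(3)*x)


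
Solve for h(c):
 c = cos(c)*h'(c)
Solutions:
 h(c) = C1 + Integral(c/cos(c), c)


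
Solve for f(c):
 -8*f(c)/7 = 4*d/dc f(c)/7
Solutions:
 f(c) = C1*exp(-2*c)


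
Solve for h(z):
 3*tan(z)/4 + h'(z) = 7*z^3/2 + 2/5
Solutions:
 h(z) = C1 + 7*z^4/8 + 2*z/5 + 3*log(cos(z))/4


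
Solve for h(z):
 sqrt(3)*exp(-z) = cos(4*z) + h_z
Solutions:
 h(z) = C1 - sin(4*z)/4 - sqrt(3)*exp(-z)


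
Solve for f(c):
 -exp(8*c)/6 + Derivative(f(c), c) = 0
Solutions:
 f(c) = C1 + exp(8*c)/48


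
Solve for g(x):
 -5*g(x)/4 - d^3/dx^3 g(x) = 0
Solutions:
 g(x) = C3*exp(-10^(1/3)*x/2) + (C1*sin(10^(1/3)*sqrt(3)*x/4) + C2*cos(10^(1/3)*sqrt(3)*x/4))*exp(10^(1/3)*x/4)


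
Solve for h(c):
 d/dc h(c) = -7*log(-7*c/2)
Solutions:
 h(c) = C1 - 7*c*log(-c) + 7*c*(-log(7) + log(2) + 1)


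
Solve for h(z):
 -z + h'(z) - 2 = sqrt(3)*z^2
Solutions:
 h(z) = C1 + sqrt(3)*z^3/3 + z^2/2 + 2*z


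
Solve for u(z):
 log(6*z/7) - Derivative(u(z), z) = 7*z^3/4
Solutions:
 u(z) = C1 - 7*z^4/16 + z*log(z) - z + z*log(6/7)


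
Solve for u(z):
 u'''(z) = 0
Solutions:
 u(z) = C1 + C2*z + C3*z^2


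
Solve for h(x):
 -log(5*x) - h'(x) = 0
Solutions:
 h(x) = C1 - x*log(x) - x*log(5) + x


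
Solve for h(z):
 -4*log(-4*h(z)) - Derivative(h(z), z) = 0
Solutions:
 Integral(1/(log(-_y) + 2*log(2)), (_y, h(z)))/4 = C1 - z


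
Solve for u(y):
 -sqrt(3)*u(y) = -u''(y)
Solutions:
 u(y) = C1*exp(-3^(1/4)*y) + C2*exp(3^(1/4)*y)


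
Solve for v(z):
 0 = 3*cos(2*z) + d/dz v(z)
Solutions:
 v(z) = C1 - 3*sin(2*z)/2


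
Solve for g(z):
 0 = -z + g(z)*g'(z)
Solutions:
 g(z) = -sqrt(C1 + z^2)
 g(z) = sqrt(C1 + z^2)


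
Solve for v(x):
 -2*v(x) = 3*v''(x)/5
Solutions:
 v(x) = C1*sin(sqrt(30)*x/3) + C2*cos(sqrt(30)*x/3)


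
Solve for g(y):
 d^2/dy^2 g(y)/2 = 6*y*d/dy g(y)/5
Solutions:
 g(y) = C1 + C2*erfi(sqrt(30)*y/5)


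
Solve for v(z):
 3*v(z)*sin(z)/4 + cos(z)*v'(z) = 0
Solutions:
 v(z) = C1*cos(z)^(3/4)


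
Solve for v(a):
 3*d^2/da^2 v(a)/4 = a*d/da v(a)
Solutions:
 v(a) = C1 + C2*erfi(sqrt(6)*a/3)


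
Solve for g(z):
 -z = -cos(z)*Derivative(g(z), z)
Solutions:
 g(z) = C1 + Integral(z/cos(z), z)


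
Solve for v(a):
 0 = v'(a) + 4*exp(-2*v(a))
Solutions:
 v(a) = log(-sqrt(C1 - 8*a))
 v(a) = log(C1 - 8*a)/2


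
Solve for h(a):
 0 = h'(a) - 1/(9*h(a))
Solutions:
 h(a) = -sqrt(C1 + 2*a)/3
 h(a) = sqrt(C1 + 2*a)/3


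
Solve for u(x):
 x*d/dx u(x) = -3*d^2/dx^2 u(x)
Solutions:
 u(x) = C1 + C2*erf(sqrt(6)*x/6)


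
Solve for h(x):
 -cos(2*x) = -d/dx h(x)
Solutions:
 h(x) = C1 + sin(2*x)/2


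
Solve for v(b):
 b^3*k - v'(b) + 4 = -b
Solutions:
 v(b) = C1 + b^4*k/4 + b^2/2 + 4*b


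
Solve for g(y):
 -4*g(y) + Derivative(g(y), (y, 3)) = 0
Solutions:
 g(y) = C3*exp(2^(2/3)*y) + (C1*sin(2^(2/3)*sqrt(3)*y/2) + C2*cos(2^(2/3)*sqrt(3)*y/2))*exp(-2^(2/3)*y/2)


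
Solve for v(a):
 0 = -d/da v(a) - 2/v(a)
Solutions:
 v(a) = -sqrt(C1 - 4*a)
 v(a) = sqrt(C1 - 4*a)


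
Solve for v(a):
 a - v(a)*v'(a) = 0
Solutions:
 v(a) = -sqrt(C1 + a^2)
 v(a) = sqrt(C1 + a^2)


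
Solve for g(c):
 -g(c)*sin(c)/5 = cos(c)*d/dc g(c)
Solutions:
 g(c) = C1*cos(c)^(1/5)


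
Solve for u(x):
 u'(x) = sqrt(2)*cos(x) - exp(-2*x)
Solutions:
 u(x) = C1 + sqrt(2)*sin(x) + exp(-2*x)/2


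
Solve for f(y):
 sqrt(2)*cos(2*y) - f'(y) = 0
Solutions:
 f(y) = C1 + sqrt(2)*sin(2*y)/2


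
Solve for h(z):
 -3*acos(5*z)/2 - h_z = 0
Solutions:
 h(z) = C1 - 3*z*acos(5*z)/2 + 3*sqrt(1 - 25*z^2)/10


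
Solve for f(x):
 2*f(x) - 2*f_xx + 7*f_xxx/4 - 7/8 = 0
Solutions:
 f(x) = C1*exp(x*(32*2^(1/3)/(21*sqrt(3201) + 1195)^(1/3) + 16 + 2^(2/3)*(21*sqrt(3201) + 1195)^(1/3))/42)*sin(2^(1/3)*sqrt(3)*x*(-2^(1/3)*(21*sqrt(3201) + 1195)^(1/3) + 32/(21*sqrt(3201) + 1195)^(1/3))/42) + C2*exp(x*(32*2^(1/3)/(21*sqrt(3201) + 1195)^(1/3) + 16 + 2^(2/3)*(21*sqrt(3201) + 1195)^(1/3))/42)*cos(2^(1/3)*sqrt(3)*x*(-2^(1/3)*(21*sqrt(3201) + 1195)^(1/3) + 32/(21*sqrt(3201) + 1195)^(1/3))/42) + C3*exp(x*(-2^(2/3)*(21*sqrt(3201) + 1195)^(1/3) - 32*2^(1/3)/(21*sqrt(3201) + 1195)^(1/3) + 8)/21) + 7/16


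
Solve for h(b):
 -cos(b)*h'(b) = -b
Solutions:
 h(b) = C1 + Integral(b/cos(b), b)


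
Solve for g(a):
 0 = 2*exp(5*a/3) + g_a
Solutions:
 g(a) = C1 - 6*exp(5*a/3)/5


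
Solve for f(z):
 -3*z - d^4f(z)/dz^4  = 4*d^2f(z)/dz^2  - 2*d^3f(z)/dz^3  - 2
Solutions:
 f(z) = C1 + C2*z - z^3/8 + z^2/16 + (C3*sin(sqrt(3)*z) + C4*cos(sqrt(3)*z))*exp(z)


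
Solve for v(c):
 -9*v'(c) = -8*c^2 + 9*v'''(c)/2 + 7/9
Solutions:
 v(c) = C1 + C2*sin(sqrt(2)*c) + C3*cos(sqrt(2)*c) + 8*c^3/27 - 79*c/81


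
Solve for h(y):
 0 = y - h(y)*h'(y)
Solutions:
 h(y) = -sqrt(C1 + y^2)
 h(y) = sqrt(C1 + y^2)


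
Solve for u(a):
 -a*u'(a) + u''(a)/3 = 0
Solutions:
 u(a) = C1 + C2*erfi(sqrt(6)*a/2)


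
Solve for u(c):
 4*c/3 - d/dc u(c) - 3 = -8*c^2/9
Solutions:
 u(c) = C1 + 8*c^3/27 + 2*c^2/3 - 3*c


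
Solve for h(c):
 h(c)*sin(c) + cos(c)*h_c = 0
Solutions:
 h(c) = C1*cos(c)


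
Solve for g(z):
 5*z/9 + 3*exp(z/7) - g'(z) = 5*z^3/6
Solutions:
 g(z) = C1 - 5*z^4/24 + 5*z^2/18 + 21*exp(z/7)


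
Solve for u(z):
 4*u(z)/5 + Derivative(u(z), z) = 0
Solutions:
 u(z) = C1*exp(-4*z/5)


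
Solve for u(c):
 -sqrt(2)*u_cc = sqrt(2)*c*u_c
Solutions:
 u(c) = C1 + C2*erf(sqrt(2)*c/2)


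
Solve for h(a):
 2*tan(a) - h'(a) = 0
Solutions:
 h(a) = C1 - 2*log(cos(a))


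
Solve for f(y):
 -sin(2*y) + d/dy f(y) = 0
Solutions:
 f(y) = C1 - cos(2*y)/2


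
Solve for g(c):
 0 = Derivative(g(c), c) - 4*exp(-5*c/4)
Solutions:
 g(c) = C1 - 16*exp(-5*c/4)/5


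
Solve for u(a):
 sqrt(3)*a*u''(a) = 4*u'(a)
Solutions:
 u(a) = C1 + C2*a^(1 + 4*sqrt(3)/3)


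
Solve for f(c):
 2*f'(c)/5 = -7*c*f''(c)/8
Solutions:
 f(c) = C1 + C2*c^(19/35)


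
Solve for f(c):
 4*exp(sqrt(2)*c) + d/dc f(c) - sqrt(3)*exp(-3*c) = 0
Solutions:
 f(c) = C1 - 2*sqrt(2)*exp(sqrt(2)*c) - sqrt(3)*exp(-3*c)/3


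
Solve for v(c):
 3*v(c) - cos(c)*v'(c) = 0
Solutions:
 v(c) = C1*(sin(c) + 1)^(3/2)/(sin(c) - 1)^(3/2)


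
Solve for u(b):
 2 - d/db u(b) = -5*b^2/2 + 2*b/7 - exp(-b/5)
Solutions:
 u(b) = C1 + 5*b^3/6 - b^2/7 + 2*b - 5*exp(-b/5)


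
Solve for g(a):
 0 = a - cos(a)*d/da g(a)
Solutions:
 g(a) = C1 + Integral(a/cos(a), a)


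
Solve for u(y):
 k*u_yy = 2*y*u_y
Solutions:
 u(y) = C1 + C2*erf(y*sqrt(-1/k))/sqrt(-1/k)


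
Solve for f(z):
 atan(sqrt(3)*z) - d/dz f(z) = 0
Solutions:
 f(z) = C1 + z*atan(sqrt(3)*z) - sqrt(3)*log(3*z^2 + 1)/6


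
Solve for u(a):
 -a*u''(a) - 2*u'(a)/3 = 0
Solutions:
 u(a) = C1 + C2*a^(1/3)


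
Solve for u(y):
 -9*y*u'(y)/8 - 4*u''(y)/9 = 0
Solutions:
 u(y) = C1 + C2*erf(9*y/8)


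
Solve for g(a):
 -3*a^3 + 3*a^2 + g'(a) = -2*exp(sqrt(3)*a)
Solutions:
 g(a) = C1 + 3*a^4/4 - a^3 - 2*sqrt(3)*exp(sqrt(3)*a)/3


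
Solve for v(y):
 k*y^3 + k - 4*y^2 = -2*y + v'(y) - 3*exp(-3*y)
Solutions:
 v(y) = C1 + k*y^4/4 + k*y - 4*y^3/3 + y^2 - exp(-3*y)


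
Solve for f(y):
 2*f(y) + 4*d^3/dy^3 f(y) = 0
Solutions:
 f(y) = C3*exp(-2^(2/3)*y/2) + (C1*sin(2^(2/3)*sqrt(3)*y/4) + C2*cos(2^(2/3)*sqrt(3)*y/4))*exp(2^(2/3)*y/4)


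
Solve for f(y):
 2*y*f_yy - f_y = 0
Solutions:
 f(y) = C1 + C2*y^(3/2)


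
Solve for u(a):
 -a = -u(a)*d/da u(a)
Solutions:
 u(a) = -sqrt(C1 + a^2)
 u(a) = sqrt(C1 + a^2)


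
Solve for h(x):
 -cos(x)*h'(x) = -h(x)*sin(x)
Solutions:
 h(x) = C1/cos(x)


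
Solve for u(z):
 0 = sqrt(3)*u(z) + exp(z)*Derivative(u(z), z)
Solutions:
 u(z) = C1*exp(sqrt(3)*exp(-z))


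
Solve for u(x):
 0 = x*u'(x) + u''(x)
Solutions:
 u(x) = C1 + C2*erf(sqrt(2)*x/2)


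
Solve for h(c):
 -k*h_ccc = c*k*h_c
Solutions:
 h(c) = C1 + Integral(C2*airyai(-c) + C3*airybi(-c), c)


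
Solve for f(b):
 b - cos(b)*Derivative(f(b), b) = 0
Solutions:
 f(b) = C1 + Integral(b/cos(b), b)


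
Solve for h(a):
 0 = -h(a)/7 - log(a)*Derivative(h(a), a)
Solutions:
 h(a) = C1*exp(-li(a)/7)


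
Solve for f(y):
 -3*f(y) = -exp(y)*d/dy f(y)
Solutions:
 f(y) = C1*exp(-3*exp(-y))


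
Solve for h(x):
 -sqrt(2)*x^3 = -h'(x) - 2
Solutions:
 h(x) = C1 + sqrt(2)*x^4/4 - 2*x


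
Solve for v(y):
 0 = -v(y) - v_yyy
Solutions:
 v(y) = C3*exp(-y) + (C1*sin(sqrt(3)*y/2) + C2*cos(sqrt(3)*y/2))*exp(y/2)


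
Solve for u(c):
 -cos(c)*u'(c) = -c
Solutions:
 u(c) = C1 + Integral(c/cos(c), c)


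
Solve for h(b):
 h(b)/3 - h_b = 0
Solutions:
 h(b) = C1*exp(b/3)


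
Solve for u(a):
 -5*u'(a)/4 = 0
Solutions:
 u(a) = C1


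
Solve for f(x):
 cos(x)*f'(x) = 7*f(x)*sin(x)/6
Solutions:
 f(x) = C1/cos(x)^(7/6)


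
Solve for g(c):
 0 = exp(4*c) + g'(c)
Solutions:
 g(c) = C1 - exp(4*c)/4


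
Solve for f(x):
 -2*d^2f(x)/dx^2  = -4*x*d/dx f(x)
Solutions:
 f(x) = C1 + C2*erfi(x)


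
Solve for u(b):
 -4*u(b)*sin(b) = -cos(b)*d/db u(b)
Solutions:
 u(b) = C1/cos(b)^4


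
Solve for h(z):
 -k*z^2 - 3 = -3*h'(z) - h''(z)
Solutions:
 h(z) = C1 + C2*exp(-3*z) + k*z^3/9 - k*z^2/9 + 2*k*z/27 + z


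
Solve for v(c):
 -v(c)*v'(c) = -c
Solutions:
 v(c) = -sqrt(C1 + c^2)
 v(c) = sqrt(C1 + c^2)


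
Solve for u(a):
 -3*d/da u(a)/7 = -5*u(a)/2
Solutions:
 u(a) = C1*exp(35*a/6)


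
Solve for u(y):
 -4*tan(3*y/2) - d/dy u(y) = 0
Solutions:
 u(y) = C1 + 8*log(cos(3*y/2))/3


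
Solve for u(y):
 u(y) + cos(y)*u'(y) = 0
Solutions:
 u(y) = C1*sqrt(sin(y) - 1)/sqrt(sin(y) + 1)


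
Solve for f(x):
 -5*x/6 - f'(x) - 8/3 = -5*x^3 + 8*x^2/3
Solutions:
 f(x) = C1 + 5*x^4/4 - 8*x^3/9 - 5*x^2/12 - 8*x/3


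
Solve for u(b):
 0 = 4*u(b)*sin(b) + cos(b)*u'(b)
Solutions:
 u(b) = C1*cos(b)^4


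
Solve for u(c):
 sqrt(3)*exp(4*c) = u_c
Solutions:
 u(c) = C1 + sqrt(3)*exp(4*c)/4


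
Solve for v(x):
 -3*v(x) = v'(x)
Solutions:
 v(x) = C1*exp(-3*x)


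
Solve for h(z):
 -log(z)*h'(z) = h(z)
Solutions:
 h(z) = C1*exp(-li(z))


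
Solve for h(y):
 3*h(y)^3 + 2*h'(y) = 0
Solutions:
 h(y) = -sqrt(-1/(C1 - 3*y))
 h(y) = sqrt(-1/(C1 - 3*y))


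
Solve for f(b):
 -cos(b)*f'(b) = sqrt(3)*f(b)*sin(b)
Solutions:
 f(b) = C1*cos(b)^(sqrt(3))


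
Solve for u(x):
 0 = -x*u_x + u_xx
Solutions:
 u(x) = C1 + C2*erfi(sqrt(2)*x/2)


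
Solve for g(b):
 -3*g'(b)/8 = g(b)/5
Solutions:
 g(b) = C1*exp(-8*b/15)


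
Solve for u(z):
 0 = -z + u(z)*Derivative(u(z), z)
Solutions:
 u(z) = -sqrt(C1 + z^2)
 u(z) = sqrt(C1 + z^2)


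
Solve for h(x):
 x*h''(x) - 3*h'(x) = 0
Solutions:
 h(x) = C1 + C2*x^4


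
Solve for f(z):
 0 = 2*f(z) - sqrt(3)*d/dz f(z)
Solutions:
 f(z) = C1*exp(2*sqrt(3)*z/3)


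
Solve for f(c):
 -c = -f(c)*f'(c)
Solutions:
 f(c) = -sqrt(C1 + c^2)
 f(c) = sqrt(C1 + c^2)


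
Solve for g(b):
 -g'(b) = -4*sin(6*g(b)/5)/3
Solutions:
 -4*b/3 + 5*log(cos(6*g(b)/5) - 1)/12 - 5*log(cos(6*g(b)/5) + 1)/12 = C1


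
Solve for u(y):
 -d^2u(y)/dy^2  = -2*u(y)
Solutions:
 u(y) = C1*exp(-sqrt(2)*y) + C2*exp(sqrt(2)*y)


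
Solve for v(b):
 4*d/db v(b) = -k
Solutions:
 v(b) = C1 - b*k/4


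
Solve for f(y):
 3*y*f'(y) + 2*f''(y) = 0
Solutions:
 f(y) = C1 + C2*erf(sqrt(3)*y/2)


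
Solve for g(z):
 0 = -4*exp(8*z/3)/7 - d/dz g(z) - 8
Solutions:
 g(z) = C1 - 8*z - 3*exp(8*z/3)/14


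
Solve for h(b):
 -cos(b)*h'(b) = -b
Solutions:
 h(b) = C1 + Integral(b/cos(b), b)


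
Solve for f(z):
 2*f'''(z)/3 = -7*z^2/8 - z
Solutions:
 f(z) = C1 + C2*z + C3*z^2 - 7*z^5/320 - z^4/16


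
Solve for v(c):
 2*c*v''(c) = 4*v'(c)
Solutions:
 v(c) = C1 + C2*c^3


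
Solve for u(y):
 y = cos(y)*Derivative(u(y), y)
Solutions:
 u(y) = C1 + Integral(y/cos(y), y)


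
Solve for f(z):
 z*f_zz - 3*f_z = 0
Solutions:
 f(z) = C1 + C2*z^4


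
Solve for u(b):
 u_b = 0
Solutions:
 u(b) = C1


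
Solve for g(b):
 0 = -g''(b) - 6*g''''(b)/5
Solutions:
 g(b) = C1 + C2*b + C3*sin(sqrt(30)*b/6) + C4*cos(sqrt(30)*b/6)


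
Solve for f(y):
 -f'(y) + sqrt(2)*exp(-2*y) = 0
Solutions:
 f(y) = C1 - sqrt(2)*exp(-2*y)/2


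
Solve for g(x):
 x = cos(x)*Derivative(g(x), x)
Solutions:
 g(x) = C1 + Integral(x/cos(x), x)


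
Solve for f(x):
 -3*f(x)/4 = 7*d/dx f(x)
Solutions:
 f(x) = C1*exp(-3*x/28)


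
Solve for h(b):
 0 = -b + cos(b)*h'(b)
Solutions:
 h(b) = C1 + Integral(b/cos(b), b)


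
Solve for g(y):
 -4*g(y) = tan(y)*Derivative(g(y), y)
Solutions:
 g(y) = C1/sin(y)^4


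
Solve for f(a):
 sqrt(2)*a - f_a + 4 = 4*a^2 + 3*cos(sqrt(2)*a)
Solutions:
 f(a) = C1 - 4*a^3/3 + sqrt(2)*a^2/2 + 4*a - 3*sqrt(2)*sin(sqrt(2)*a)/2


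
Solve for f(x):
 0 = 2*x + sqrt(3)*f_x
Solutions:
 f(x) = C1 - sqrt(3)*x^2/3


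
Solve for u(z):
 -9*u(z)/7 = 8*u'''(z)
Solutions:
 u(z) = C3*exp(-21^(2/3)*z/14) + (C1*sin(3*3^(1/6)*7^(2/3)*z/28) + C2*cos(3*3^(1/6)*7^(2/3)*z/28))*exp(21^(2/3)*z/28)


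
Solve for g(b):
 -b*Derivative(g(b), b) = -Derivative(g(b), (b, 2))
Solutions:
 g(b) = C1 + C2*erfi(sqrt(2)*b/2)


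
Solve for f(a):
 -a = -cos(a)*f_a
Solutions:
 f(a) = C1 + Integral(a/cos(a), a)


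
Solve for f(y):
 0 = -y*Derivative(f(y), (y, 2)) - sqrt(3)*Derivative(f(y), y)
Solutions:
 f(y) = C1 + C2*y^(1 - sqrt(3))


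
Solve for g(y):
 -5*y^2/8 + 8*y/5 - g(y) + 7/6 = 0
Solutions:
 g(y) = -5*y^2/8 + 8*y/5 + 7/6


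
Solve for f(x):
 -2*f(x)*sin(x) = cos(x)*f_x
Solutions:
 f(x) = C1*cos(x)^2


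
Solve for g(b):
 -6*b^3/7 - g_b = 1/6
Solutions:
 g(b) = C1 - 3*b^4/14 - b/6


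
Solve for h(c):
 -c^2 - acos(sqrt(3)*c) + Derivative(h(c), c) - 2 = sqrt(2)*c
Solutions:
 h(c) = C1 + c^3/3 + sqrt(2)*c^2/2 + c*acos(sqrt(3)*c) + 2*c - sqrt(3)*sqrt(1 - 3*c^2)/3


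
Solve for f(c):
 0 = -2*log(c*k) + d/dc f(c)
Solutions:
 f(c) = C1 + 2*c*log(c*k) - 2*c


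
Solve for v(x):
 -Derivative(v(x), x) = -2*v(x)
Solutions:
 v(x) = C1*exp(2*x)


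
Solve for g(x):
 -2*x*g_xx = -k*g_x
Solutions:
 g(x) = C1 + x^(re(k)/2 + 1)*(C2*sin(log(x)*Abs(im(k))/2) + C3*cos(log(x)*im(k)/2))


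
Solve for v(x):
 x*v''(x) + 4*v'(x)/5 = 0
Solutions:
 v(x) = C1 + C2*x^(1/5)


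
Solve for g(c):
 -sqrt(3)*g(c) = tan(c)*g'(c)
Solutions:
 g(c) = C1/sin(c)^(sqrt(3))


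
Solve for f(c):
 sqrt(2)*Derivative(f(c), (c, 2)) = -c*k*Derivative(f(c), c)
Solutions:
 f(c) = Piecewise((-2^(3/4)*sqrt(pi)*C1*erf(2^(1/4)*c*sqrt(k)/2)/(2*sqrt(k)) - C2, (k > 0) | (k < 0)), (-C1*c - C2, True))


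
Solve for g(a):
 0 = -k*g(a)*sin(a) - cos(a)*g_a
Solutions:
 g(a) = C1*exp(k*log(cos(a)))


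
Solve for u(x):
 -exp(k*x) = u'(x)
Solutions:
 u(x) = C1 - exp(k*x)/k


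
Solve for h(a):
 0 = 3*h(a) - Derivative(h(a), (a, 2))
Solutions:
 h(a) = C1*exp(-sqrt(3)*a) + C2*exp(sqrt(3)*a)


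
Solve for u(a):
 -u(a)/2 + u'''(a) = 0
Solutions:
 u(a) = C3*exp(2^(2/3)*a/2) + (C1*sin(2^(2/3)*sqrt(3)*a/4) + C2*cos(2^(2/3)*sqrt(3)*a/4))*exp(-2^(2/3)*a/4)


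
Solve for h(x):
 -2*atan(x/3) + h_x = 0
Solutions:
 h(x) = C1 + 2*x*atan(x/3) - 3*log(x^2 + 9)


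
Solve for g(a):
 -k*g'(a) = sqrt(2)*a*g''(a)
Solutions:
 g(a) = C1 + a^(-sqrt(2)*re(k)/2 + 1)*(C2*sin(sqrt(2)*log(a)*Abs(im(k))/2) + C3*cos(sqrt(2)*log(a)*im(k)/2))


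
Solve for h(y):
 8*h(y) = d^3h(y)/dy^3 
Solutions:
 h(y) = C3*exp(2*y) + (C1*sin(sqrt(3)*y) + C2*cos(sqrt(3)*y))*exp(-y)


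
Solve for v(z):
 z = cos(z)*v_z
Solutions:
 v(z) = C1 + Integral(z/cos(z), z)


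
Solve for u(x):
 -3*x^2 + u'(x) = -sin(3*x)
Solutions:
 u(x) = C1 + x^3 + cos(3*x)/3


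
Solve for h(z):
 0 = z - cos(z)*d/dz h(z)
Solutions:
 h(z) = C1 + Integral(z/cos(z), z)


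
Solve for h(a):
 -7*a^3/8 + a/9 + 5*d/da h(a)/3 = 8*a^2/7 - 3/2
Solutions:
 h(a) = C1 + 21*a^4/160 + 8*a^3/35 - a^2/30 - 9*a/10


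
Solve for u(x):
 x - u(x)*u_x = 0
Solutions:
 u(x) = -sqrt(C1 + x^2)
 u(x) = sqrt(C1 + x^2)


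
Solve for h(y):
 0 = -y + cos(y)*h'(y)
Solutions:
 h(y) = C1 + Integral(y/cos(y), y)


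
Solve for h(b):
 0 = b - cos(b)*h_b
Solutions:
 h(b) = C1 + Integral(b/cos(b), b)


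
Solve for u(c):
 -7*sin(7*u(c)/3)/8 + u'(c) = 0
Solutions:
 -7*c/8 + 3*log(cos(7*u(c)/3) - 1)/14 - 3*log(cos(7*u(c)/3) + 1)/14 = C1


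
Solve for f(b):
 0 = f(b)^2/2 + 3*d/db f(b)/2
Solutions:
 f(b) = 3/(C1 + b)


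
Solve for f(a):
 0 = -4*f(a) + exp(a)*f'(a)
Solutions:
 f(a) = C1*exp(-4*exp(-a))


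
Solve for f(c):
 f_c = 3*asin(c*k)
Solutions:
 f(c) = C1 + 3*Piecewise((c*asin(c*k) + sqrt(-c^2*k^2 + 1)/k, Ne(k, 0)), (0, True))


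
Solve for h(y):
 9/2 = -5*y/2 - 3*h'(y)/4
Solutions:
 h(y) = C1 - 5*y^2/3 - 6*y


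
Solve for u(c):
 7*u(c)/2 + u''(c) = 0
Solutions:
 u(c) = C1*sin(sqrt(14)*c/2) + C2*cos(sqrt(14)*c/2)


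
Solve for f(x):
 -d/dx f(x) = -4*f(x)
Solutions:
 f(x) = C1*exp(4*x)


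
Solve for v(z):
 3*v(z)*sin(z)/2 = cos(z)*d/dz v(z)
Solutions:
 v(z) = C1/cos(z)^(3/2)


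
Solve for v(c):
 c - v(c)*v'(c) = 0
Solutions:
 v(c) = -sqrt(C1 + c^2)
 v(c) = sqrt(C1 + c^2)


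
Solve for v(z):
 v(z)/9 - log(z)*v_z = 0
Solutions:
 v(z) = C1*exp(li(z)/9)


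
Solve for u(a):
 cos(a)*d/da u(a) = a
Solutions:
 u(a) = C1 + Integral(a/cos(a), a)


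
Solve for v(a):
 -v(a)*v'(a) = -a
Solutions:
 v(a) = -sqrt(C1 + a^2)
 v(a) = sqrt(C1 + a^2)


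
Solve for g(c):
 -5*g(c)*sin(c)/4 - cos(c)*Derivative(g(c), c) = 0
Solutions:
 g(c) = C1*cos(c)^(5/4)


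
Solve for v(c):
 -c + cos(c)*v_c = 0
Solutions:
 v(c) = C1 + Integral(c/cos(c), c)


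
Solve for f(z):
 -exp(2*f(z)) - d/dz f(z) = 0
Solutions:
 f(z) = log(-sqrt(-1/(C1 - z))) - log(2)/2
 f(z) = log(-1/(C1 - z))/2 - log(2)/2


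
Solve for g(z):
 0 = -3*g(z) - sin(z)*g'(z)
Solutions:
 g(z) = C1*(cos(z) + 1)^(3/2)/(cos(z) - 1)^(3/2)


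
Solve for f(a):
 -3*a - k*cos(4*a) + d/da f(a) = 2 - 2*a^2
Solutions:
 f(a) = C1 - 2*a^3/3 + 3*a^2/2 + 2*a + k*sin(4*a)/4


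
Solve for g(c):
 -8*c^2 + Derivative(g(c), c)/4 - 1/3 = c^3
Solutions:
 g(c) = C1 + c^4 + 32*c^3/3 + 4*c/3


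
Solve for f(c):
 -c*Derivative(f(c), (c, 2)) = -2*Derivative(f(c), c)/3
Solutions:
 f(c) = C1 + C2*c^(5/3)


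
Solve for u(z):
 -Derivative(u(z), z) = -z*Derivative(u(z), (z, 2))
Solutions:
 u(z) = C1 + C2*z^2


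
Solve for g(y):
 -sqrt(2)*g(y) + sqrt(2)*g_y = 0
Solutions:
 g(y) = C1*exp(y)


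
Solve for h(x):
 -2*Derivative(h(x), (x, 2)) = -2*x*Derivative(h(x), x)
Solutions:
 h(x) = C1 + C2*erfi(sqrt(2)*x/2)


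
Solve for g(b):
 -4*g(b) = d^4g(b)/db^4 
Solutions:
 g(b) = (C1*sin(b) + C2*cos(b))*exp(-b) + (C3*sin(b) + C4*cos(b))*exp(b)


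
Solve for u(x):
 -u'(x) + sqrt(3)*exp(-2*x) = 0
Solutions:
 u(x) = C1 - sqrt(3)*exp(-2*x)/2


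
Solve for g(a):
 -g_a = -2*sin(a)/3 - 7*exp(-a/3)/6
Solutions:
 g(a) = C1 - 2*cos(a)/3 - 7*exp(-a/3)/2


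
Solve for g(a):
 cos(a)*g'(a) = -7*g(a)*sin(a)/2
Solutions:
 g(a) = C1*cos(a)^(7/2)


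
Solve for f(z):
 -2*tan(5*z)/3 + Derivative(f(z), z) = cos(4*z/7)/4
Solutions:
 f(z) = C1 - 2*log(cos(5*z))/15 + 7*sin(4*z/7)/16


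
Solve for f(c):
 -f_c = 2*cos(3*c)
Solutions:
 f(c) = C1 - 2*sin(3*c)/3


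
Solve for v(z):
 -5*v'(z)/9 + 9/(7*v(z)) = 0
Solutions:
 v(z) = -sqrt(C1 + 5670*z)/35
 v(z) = sqrt(C1 + 5670*z)/35


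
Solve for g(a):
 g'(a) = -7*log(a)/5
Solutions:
 g(a) = C1 - 7*a*log(a)/5 + 7*a/5


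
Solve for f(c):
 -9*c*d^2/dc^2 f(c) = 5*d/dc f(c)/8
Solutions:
 f(c) = C1 + C2*c^(67/72)


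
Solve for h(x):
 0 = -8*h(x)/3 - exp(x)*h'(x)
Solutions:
 h(x) = C1*exp(8*exp(-x)/3)


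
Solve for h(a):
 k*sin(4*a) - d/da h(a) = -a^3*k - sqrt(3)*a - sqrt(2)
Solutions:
 h(a) = C1 + a^4*k/4 + sqrt(3)*a^2/2 + sqrt(2)*a - k*cos(4*a)/4


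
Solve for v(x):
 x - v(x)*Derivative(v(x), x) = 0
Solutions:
 v(x) = -sqrt(C1 + x^2)
 v(x) = sqrt(C1 + x^2)


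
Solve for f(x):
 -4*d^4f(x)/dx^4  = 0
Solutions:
 f(x) = C1 + C2*x + C3*x^2 + C4*x^3


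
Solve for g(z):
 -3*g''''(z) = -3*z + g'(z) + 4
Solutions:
 g(z) = C1 + C4*exp(-3^(2/3)*z/3) + 3*z^2/2 - 4*z + (C2*sin(3^(1/6)*z/2) + C3*cos(3^(1/6)*z/2))*exp(3^(2/3)*z/6)


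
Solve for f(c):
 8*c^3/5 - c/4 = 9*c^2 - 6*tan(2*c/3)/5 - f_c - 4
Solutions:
 f(c) = C1 - 2*c^4/5 + 3*c^3 + c^2/8 - 4*c + 9*log(cos(2*c/3))/5


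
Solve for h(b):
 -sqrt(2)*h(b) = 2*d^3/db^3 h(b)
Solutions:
 h(b) = C3*exp(-2^(5/6)*b/2) + (C1*sin(2^(5/6)*sqrt(3)*b/4) + C2*cos(2^(5/6)*sqrt(3)*b/4))*exp(2^(5/6)*b/4)


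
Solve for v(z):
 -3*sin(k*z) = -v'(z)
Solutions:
 v(z) = C1 - 3*cos(k*z)/k


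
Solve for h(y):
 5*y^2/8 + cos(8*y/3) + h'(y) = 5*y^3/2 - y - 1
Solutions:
 h(y) = C1 + 5*y^4/8 - 5*y^3/24 - y^2/2 - y - 3*sin(8*y/3)/8


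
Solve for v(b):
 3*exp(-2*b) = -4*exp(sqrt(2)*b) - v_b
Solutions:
 v(b) = C1 - 2*sqrt(2)*exp(sqrt(2)*b) + 3*exp(-2*b)/2


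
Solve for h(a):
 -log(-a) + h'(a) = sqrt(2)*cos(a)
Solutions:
 h(a) = C1 + a*log(-a) - a + sqrt(2)*sin(a)


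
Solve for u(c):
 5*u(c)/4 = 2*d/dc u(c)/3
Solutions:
 u(c) = C1*exp(15*c/8)


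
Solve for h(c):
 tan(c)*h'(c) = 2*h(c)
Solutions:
 h(c) = C1*sin(c)^2


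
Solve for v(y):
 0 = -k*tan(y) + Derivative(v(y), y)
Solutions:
 v(y) = C1 - k*log(cos(y))


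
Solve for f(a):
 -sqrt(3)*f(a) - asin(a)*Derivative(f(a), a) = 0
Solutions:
 f(a) = C1*exp(-sqrt(3)*Integral(1/asin(a), a))


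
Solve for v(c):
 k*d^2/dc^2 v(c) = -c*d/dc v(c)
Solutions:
 v(c) = C1 + C2*sqrt(k)*erf(sqrt(2)*c*sqrt(1/k)/2)


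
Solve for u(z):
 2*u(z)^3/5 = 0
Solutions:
 u(z) = 0


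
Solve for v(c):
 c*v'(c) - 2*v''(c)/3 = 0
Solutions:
 v(c) = C1 + C2*erfi(sqrt(3)*c/2)


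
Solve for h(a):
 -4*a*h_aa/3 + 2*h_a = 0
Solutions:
 h(a) = C1 + C2*a^(5/2)


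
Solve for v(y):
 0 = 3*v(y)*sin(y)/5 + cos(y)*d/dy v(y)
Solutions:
 v(y) = C1*cos(y)^(3/5)


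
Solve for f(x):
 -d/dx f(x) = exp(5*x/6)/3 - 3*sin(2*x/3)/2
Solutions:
 f(x) = C1 - 2*exp(5*x/6)/5 - 9*cos(2*x/3)/4


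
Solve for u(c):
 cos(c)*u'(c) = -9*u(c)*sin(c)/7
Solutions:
 u(c) = C1*cos(c)^(9/7)


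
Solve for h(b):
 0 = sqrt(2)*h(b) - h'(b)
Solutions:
 h(b) = C1*exp(sqrt(2)*b)


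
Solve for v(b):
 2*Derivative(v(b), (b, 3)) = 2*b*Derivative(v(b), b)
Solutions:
 v(b) = C1 + Integral(C2*airyai(b) + C3*airybi(b), b)


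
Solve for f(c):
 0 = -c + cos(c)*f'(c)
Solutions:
 f(c) = C1 + Integral(c/cos(c), c)


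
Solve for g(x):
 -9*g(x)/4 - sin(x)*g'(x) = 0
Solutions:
 g(x) = C1*(cos(x) + 1)^(9/8)/(cos(x) - 1)^(9/8)


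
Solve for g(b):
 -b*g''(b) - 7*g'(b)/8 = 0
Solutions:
 g(b) = C1 + C2*b^(1/8)


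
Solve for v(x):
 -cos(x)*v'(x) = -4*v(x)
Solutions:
 v(x) = C1*(sin(x)^2 + 2*sin(x) + 1)/(sin(x)^2 - 2*sin(x) + 1)


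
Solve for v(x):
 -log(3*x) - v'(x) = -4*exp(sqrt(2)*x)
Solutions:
 v(x) = C1 - x*log(x) + x*(1 - log(3)) + 2*sqrt(2)*exp(sqrt(2)*x)


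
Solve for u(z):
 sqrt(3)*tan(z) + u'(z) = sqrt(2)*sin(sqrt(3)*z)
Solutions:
 u(z) = C1 + sqrt(3)*log(cos(z)) - sqrt(6)*cos(sqrt(3)*z)/3


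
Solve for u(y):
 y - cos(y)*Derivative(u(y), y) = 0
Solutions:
 u(y) = C1 + Integral(y/cos(y), y)


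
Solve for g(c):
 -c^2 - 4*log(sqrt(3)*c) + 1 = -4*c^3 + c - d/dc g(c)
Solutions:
 g(c) = C1 - c^4 + c^3/3 + c^2/2 + 4*c*log(c) - 5*c + c*log(9)


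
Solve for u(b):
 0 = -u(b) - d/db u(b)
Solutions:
 u(b) = C1*exp(-b)


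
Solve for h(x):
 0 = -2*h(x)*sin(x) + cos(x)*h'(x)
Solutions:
 h(x) = C1/cos(x)^2


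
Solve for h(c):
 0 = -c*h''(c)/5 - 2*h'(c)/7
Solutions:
 h(c) = C1 + C2/c^(3/7)


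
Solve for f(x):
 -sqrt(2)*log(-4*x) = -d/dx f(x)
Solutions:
 f(x) = C1 + sqrt(2)*x*log(-x) + sqrt(2)*x*(-1 + 2*log(2))


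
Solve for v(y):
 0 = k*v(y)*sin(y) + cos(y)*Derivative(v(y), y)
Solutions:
 v(y) = C1*exp(k*log(cos(y)))


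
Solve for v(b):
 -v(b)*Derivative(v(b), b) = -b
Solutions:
 v(b) = -sqrt(C1 + b^2)
 v(b) = sqrt(C1 + b^2)


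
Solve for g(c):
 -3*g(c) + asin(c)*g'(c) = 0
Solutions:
 g(c) = C1*exp(3*Integral(1/asin(c), c))


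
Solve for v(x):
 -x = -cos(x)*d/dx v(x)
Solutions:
 v(x) = C1 + Integral(x/cos(x), x)


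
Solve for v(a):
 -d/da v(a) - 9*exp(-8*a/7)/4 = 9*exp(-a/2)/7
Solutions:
 v(a) = C1 + 18*exp(-a/2)/7 + 63*exp(-8*a/7)/32


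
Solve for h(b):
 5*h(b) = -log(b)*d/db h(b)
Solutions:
 h(b) = C1*exp(-5*li(b))


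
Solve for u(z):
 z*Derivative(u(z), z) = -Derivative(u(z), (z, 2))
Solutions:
 u(z) = C1 + C2*erf(sqrt(2)*z/2)


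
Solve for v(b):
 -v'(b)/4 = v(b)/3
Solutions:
 v(b) = C1*exp(-4*b/3)


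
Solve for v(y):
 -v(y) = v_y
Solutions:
 v(y) = C1*exp(-y)


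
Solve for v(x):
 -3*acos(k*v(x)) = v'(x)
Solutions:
 Integral(1/acos(_y*k), (_y, v(x))) = C1 - 3*x


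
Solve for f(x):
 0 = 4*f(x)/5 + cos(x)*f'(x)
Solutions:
 f(x) = C1*(sin(x) - 1)^(2/5)/(sin(x) + 1)^(2/5)


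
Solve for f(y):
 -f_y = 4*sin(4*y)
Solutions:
 f(y) = C1 + cos(4*y)


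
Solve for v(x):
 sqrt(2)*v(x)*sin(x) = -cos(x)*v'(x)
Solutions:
 v(x) = C1*cos(x)^(sqrt(2))


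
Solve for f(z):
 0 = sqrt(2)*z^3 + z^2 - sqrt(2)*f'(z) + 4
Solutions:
 f(z) = C1 + z^4/4 + sqrt(2)*z^3/6 + 2*sqrt(2)*z


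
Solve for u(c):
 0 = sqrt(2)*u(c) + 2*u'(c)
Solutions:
 u(c) = C1*exp(-sqrt(2)*c/2)


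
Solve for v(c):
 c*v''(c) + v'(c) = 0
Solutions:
 v(c) = C1 + C2*log(c)


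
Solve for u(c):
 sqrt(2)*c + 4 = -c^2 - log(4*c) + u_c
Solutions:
 u(c) = C1 + c^3/3 + sqrt(2)*c^2/2 + c*log(c) + c*log(4) + 3*c


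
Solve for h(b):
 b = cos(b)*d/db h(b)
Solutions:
 h(b) = C1 + Integral(b/cos(b), b)
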